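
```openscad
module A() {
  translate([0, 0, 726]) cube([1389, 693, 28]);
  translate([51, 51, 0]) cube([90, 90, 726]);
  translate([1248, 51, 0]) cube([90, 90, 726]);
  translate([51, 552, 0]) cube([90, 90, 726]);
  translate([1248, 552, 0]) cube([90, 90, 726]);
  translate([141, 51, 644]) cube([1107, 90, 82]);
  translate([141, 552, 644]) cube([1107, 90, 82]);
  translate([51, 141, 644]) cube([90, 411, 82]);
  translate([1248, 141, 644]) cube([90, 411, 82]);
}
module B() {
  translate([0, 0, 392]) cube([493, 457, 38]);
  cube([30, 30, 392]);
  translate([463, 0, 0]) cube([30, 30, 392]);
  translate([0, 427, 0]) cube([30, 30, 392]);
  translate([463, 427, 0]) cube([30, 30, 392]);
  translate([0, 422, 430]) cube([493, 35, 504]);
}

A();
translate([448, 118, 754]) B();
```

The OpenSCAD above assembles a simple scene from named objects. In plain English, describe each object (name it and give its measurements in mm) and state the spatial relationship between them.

A is a table: top 1389 mm (x) × 693 mm (y), 28 mm thick, upper face at z = 754 mm, on four 90×90 mm square legs, each inset 51 mm from the nearest pair of top edges, running from z = 0 to the bottom of the top. Four apron rails, 90 mm thick and 82 mm tall, run between adjacent legs with their top edges flush with the underside of the top and their outer faces flush with the legs' outer faces.

B is a chair. The seat is a 493×457×38 mm slab with its top at z = 430 mm, on four 30×30 mm corner legs (flush with the seat edges, standing on z = 0). A flat backrest 35 mm thick, 504 mm tall, spans the full seat width and rises from the seat top along its +y edge, rear face flush with the rear of the seat.

The chair is on top of the table, centred.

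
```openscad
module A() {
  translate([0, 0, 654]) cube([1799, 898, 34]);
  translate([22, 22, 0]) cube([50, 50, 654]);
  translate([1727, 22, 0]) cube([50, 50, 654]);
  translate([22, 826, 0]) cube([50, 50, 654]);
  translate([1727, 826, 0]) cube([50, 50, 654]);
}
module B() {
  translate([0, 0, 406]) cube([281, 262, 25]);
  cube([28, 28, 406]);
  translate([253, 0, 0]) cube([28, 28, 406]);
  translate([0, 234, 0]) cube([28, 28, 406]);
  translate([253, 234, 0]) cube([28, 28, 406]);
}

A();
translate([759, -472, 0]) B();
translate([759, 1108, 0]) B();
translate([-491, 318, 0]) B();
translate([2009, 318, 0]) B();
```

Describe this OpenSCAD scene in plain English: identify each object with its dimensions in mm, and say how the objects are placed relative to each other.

A is a table with a 1799×898 mm rectangular top, 34 mm thick, top surface at z = 688 mm, supported by four 50×50 mm square legs, each inset 22 mm from the nearest pair of top edges, running from the floor.

B is a four-legged stool. The seat is 281×262 mm, 25 mm thick, top at z = 431 mm. It stands on four square legs, each 28×28 mm in cross-section, from z = 0 to the seat underside, each flush with a corner of the seat.

Four stools sit around the table at the −y, +y, −x, +x sides.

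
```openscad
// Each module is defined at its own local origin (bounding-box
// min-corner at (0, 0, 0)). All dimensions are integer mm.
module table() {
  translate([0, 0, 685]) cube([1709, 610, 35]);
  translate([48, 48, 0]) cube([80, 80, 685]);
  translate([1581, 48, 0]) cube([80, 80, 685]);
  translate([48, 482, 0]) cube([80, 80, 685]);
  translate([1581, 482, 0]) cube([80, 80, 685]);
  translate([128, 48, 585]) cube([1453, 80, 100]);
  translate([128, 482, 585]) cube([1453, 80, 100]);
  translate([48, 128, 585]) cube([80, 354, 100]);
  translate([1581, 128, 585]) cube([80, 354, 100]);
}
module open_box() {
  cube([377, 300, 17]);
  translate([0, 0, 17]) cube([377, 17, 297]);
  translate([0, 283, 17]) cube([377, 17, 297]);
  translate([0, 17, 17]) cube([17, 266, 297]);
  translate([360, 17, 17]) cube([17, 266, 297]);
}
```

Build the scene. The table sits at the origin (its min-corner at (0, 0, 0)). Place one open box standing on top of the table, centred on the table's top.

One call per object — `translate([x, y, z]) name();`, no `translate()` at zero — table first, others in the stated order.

table();
translate([666, 155, 720]) open_box();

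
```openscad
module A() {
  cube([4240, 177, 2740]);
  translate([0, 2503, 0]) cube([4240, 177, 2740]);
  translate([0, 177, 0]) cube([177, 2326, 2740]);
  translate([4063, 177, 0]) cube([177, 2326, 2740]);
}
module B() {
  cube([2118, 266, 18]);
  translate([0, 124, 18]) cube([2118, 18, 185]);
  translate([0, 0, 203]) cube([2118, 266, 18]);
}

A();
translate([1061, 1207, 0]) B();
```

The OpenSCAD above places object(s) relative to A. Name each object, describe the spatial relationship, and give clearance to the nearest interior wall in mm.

A is a house frame. B is an I-beam. The I-beam sits inside the house frame, centred. The clearance to the nearest interior wall is 884 mm.

Clearances: x = 884, y = 1030; minimum 884 mm.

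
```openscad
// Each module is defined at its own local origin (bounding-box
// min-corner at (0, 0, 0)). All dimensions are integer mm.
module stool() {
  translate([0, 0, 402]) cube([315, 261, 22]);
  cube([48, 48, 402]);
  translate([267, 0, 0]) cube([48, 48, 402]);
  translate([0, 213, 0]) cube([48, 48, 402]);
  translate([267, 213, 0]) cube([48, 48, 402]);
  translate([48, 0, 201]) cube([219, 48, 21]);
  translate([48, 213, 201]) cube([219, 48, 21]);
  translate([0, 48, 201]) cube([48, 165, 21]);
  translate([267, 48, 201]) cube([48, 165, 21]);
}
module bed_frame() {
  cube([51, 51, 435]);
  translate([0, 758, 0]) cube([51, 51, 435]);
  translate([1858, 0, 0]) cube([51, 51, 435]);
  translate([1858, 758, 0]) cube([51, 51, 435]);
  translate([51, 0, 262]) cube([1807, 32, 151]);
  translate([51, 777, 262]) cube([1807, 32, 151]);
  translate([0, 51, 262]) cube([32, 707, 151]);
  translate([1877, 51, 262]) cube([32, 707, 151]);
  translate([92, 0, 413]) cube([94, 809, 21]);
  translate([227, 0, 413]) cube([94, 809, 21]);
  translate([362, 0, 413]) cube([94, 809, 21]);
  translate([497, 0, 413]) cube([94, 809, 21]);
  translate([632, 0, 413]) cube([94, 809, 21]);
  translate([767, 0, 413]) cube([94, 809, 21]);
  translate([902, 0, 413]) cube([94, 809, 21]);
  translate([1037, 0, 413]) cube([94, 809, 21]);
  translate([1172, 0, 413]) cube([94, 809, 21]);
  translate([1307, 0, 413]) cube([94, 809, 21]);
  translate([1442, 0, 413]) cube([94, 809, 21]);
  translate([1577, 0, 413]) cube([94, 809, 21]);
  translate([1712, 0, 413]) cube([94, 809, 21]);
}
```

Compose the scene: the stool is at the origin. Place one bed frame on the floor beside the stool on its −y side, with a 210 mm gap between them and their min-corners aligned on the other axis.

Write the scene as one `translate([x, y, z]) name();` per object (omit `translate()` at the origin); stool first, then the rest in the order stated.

stool();
translate([0, -1019, 0]) bed_frame();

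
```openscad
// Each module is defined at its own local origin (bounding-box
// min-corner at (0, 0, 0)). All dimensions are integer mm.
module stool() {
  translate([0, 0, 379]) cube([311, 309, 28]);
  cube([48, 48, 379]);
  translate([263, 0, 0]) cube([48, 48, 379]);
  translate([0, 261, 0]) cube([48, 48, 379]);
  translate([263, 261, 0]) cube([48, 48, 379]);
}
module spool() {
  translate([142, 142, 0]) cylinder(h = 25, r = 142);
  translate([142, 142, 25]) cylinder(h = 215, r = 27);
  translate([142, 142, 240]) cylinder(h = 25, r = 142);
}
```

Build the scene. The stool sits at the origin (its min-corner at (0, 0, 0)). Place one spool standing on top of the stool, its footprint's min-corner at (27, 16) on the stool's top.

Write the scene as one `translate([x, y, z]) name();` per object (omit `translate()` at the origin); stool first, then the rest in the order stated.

stool();
translate([27, 16, 407]) spool();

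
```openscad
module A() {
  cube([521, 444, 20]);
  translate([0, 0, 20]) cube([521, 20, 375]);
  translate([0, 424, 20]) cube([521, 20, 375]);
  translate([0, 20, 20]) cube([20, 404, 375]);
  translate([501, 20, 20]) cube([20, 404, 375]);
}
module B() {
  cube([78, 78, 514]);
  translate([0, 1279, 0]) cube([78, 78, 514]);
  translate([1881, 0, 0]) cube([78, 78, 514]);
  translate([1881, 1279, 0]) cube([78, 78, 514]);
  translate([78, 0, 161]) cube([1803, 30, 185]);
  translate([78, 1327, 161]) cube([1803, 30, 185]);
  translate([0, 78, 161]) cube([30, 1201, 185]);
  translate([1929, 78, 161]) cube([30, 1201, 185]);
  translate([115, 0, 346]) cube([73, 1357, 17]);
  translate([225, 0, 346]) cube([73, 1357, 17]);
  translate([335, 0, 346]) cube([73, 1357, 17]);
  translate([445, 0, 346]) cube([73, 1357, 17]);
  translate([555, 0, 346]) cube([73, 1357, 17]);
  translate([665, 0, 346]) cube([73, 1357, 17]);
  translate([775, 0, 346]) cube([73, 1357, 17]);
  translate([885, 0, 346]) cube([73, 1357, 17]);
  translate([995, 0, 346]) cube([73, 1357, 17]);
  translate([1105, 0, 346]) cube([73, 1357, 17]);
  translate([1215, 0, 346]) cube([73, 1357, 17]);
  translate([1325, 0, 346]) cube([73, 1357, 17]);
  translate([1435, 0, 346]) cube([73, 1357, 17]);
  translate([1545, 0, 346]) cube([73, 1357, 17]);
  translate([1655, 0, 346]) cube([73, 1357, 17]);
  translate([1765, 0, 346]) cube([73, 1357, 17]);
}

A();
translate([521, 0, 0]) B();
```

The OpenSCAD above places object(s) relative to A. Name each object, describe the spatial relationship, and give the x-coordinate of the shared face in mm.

The open box's +x face and the bed frame's −x face are both at x = 521 mm.

A is an open box. B is a bed frame. The bed frame is against the open box's +x side, with their −y faces flush. The x-coordinate of the shared face is 521 mm.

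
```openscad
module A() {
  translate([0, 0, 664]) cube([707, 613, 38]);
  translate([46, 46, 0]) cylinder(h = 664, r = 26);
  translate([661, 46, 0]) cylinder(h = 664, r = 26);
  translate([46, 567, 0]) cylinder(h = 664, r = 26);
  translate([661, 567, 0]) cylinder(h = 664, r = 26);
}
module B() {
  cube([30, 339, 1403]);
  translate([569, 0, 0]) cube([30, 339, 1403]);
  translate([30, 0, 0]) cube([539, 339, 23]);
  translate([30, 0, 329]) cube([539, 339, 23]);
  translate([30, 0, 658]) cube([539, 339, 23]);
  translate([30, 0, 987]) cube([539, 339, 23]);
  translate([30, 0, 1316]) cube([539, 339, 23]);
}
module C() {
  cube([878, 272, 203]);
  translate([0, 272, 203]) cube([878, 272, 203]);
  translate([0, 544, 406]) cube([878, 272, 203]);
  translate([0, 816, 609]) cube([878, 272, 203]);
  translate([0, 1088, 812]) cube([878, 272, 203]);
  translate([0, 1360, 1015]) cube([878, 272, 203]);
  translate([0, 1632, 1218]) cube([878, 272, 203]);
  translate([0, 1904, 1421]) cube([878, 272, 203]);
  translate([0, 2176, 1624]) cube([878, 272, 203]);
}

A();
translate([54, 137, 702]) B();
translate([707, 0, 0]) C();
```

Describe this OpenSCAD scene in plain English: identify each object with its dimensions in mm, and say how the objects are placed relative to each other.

A is a rectangular dining table. The top is 707×613×38 mm with its upper surface at z = 702 mm. It stands on four round legs of 52 mm diameter, each leg's bounding box inset 20 mm from the nearest pair of top edges, running from the floor to the underside of the top.

B is a bookshelf 599 mm wide overall, 339 mm deep and 1403 mm tall. The two sides are 30 mm thick vertical panels. 5 horizontal shelves of 23 mm thickness span between the inner faces of the sides; the lowest shelf sits on the floor and shelves are stacked with a clear vertical gap of 306 mm between each pair.

C is a straight staircase of 9 solid steps. Each step is 878 mm wide (x), 272 mm deep (y, the going) and 203 mm tall (the rise). The first step rests on the floor; each subsequent step sits one going further in +y and one rise higher in +z, directly behind and above the previous step with no overlap.

The bookshelf is on top of the table, centred. The staircase is against the table's +x side, with their −y faces flush.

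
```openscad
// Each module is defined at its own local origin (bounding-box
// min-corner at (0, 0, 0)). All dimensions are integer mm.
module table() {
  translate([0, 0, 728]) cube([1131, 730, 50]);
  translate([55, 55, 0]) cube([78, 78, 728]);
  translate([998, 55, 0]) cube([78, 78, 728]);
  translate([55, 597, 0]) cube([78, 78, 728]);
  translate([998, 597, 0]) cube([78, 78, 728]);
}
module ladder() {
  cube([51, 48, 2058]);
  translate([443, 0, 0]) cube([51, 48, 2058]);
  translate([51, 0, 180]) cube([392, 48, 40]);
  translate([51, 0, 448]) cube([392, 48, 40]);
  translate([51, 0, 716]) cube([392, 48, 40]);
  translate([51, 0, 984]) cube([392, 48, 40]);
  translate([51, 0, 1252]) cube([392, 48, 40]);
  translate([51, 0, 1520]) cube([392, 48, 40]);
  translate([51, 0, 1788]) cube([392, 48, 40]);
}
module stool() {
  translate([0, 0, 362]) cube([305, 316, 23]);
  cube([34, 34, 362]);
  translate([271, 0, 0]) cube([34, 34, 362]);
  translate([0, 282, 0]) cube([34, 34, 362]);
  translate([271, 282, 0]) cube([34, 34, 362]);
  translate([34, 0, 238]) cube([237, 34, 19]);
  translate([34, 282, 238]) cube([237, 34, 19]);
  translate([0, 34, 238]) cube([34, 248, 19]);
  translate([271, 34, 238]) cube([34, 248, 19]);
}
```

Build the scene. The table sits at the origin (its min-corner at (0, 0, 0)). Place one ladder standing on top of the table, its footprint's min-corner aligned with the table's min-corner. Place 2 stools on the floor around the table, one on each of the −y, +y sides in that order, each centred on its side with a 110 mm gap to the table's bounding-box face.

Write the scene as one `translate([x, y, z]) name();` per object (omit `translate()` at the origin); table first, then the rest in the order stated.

table();
translate([0, 0, 778]) ladder();
translate([413, -426, 0]) stool();
translate([413, 840, 0]) stool();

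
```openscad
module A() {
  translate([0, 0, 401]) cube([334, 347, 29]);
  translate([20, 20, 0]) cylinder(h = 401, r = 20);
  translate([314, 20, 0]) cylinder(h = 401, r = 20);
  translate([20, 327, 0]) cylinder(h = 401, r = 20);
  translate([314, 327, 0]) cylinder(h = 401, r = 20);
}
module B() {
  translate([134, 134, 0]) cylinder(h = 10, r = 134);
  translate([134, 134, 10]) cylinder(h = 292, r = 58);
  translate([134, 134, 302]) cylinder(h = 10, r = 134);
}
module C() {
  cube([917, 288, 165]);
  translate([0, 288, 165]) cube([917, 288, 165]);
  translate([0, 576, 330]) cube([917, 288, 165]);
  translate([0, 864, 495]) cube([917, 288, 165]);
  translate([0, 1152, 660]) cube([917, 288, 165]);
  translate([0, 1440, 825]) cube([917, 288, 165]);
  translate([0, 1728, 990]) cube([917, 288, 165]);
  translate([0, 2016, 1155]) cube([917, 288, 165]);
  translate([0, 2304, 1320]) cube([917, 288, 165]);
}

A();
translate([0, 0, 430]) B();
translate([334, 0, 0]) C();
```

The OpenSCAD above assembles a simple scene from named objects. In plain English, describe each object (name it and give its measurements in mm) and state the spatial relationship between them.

A is a four-legged stool. The seat is a 334×347×29 mm slab whose top surface is at z = 430 mm; four round legs, each 40 mm in diameter, run from the floor (z = 0) to the underside of the seat, each leg's axis is inset half a diameter from the nearest pair of seat edges (so the leg's bounding box is flush with the corner).

B is a spool: two coaxial disc flanges of radius 134 mm and thickness 10 mm, joined by a core cylinder of radius 58 mm and height 292 mm. The lower flange rests on z = 0 and the three cylinders share a vertical axis.

C is a run of 9 identical solid stair steps. Each tread is 917×288 mm and each step block is 165 mm high. Step 1 rests on the floor; step k is offset from step 1 by (k−1)×288 mm in y and (k−1)×165 mm in z.

The spool is on top of the stool. The staircase is against the stool's +x side, with their −y faces flush.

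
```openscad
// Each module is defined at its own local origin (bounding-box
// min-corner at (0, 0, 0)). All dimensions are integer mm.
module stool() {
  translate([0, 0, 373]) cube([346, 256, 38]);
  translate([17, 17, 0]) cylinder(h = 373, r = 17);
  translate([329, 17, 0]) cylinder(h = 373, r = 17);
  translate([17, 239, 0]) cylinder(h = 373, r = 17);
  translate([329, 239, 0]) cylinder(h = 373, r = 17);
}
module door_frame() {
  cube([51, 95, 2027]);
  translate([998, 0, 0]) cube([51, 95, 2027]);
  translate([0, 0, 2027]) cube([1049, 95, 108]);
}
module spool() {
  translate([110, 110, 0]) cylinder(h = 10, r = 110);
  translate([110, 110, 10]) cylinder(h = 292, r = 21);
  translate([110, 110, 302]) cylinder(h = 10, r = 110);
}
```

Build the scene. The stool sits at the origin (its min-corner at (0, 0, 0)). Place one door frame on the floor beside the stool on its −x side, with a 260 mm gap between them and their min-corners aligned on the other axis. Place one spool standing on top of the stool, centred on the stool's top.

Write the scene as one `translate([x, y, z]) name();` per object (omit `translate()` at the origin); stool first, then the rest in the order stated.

stool();
translate([-1309, 0, 0]) door_frame();
translate([63, 18, 411]) spool();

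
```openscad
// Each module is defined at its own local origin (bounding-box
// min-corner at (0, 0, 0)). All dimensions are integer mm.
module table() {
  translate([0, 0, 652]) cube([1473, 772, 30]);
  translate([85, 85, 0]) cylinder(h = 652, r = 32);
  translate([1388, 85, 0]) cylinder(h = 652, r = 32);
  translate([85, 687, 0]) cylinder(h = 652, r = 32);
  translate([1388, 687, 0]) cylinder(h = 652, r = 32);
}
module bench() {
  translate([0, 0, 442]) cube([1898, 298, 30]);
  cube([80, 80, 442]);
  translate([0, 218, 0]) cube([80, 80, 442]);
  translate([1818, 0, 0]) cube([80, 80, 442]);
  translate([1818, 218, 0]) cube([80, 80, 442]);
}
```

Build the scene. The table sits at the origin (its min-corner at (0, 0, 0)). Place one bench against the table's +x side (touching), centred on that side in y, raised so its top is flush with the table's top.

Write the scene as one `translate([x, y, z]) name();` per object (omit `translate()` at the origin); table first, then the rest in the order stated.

table();
translate([1473, 237, 210]) bench();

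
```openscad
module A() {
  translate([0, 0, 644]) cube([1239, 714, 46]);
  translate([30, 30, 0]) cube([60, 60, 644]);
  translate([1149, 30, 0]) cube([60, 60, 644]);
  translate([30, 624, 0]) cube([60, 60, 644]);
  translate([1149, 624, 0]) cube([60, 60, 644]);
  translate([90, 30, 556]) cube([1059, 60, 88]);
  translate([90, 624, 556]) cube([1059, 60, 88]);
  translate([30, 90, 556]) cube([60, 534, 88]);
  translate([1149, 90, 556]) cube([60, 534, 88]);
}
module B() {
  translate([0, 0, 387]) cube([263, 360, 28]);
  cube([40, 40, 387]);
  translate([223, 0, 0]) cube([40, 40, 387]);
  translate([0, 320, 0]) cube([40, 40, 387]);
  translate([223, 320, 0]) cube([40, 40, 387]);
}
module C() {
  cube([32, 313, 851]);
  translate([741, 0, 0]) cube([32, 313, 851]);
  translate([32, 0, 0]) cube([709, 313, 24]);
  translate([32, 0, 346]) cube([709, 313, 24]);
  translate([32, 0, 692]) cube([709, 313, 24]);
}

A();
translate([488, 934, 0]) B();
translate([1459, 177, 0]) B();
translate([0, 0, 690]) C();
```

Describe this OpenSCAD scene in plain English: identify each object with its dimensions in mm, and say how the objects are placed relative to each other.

A is a rectangular dining table. The top is 1239×714×46 mm with its upper surface at z = 690 mm. It stands on four 60×60 mm square legs, each inset 30 mm from the nearest pair of top edges, running from the floor to the underside of the top. Four apron rails, 60 mm thick and 88 mm tall, run between adjacent legs with their top edges flush with the underside of the top and their outer faces flush with the legs' outer faces.

B is a four-legged stool. The seat is 263×360 mm, 28 mm thick, top at z = 415 mm. It stands on four square legs, each 40×40 mm in cross-section, from z = 0 to the seat underside, each flush with a corner of the seat.

C is a bookshelf 773 mm wide overall, 313 mm deep and 851 mm tall. The two sides are 32 mm thick vertical panels. 3 horizontal shelves of 24 mm thickness span between the inner faces of the sides; the lowest shelf sits on the floor and shelves are stacked with a clear vertical gap of 322 mm between each pair.

Two stools sit around the table at the +y, +x sides. The bookshelf is on top of the table.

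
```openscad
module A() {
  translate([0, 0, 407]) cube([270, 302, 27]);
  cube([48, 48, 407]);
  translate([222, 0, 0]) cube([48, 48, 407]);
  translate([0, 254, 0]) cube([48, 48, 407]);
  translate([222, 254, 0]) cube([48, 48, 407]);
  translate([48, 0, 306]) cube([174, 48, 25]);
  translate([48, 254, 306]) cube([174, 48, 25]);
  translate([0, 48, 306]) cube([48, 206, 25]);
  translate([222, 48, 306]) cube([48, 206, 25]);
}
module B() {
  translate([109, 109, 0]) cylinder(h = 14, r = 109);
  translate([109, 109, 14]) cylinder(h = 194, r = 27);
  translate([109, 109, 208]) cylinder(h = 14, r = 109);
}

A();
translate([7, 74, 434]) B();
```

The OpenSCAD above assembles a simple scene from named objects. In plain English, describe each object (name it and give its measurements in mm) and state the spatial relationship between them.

A is a simple wooden stool: a rectangular seat 270 mm (x) by 302 mm (y), 27 mm thick, top face at z = 434 mm, on four square legs, each 48×48 mm in cross-section. The legs rest on z = 0, each flush with a corner of the seat. Four stretchers, 48 mm wide and 25 mm tall, connect adjacent legs with their undersides at z = 306 mm, each running between the inner faces of the legs it joins and aligned with the legs' outer faces on the other axis.

B is a spool: two coaxial disc flanges of radius 109 mm and thickness 14 mm, joined by a core cylinder of radius 27 mm and height 194 mm. The lower flange rests on z = 0 and the three cylinders share a vertical axis.

The spool is on top of the stool.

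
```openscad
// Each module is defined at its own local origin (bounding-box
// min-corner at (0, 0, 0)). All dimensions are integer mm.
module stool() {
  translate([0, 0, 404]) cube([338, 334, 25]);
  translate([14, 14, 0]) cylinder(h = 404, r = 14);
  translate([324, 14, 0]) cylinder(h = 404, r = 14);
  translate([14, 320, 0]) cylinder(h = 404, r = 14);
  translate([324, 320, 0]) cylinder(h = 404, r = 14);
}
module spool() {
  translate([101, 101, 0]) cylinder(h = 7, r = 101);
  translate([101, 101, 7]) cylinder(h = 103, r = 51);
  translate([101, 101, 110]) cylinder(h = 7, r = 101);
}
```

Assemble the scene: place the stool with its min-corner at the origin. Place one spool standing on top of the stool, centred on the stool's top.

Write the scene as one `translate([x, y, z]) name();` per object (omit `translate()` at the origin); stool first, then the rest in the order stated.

stool();
translate([68, 66, 429]) spool();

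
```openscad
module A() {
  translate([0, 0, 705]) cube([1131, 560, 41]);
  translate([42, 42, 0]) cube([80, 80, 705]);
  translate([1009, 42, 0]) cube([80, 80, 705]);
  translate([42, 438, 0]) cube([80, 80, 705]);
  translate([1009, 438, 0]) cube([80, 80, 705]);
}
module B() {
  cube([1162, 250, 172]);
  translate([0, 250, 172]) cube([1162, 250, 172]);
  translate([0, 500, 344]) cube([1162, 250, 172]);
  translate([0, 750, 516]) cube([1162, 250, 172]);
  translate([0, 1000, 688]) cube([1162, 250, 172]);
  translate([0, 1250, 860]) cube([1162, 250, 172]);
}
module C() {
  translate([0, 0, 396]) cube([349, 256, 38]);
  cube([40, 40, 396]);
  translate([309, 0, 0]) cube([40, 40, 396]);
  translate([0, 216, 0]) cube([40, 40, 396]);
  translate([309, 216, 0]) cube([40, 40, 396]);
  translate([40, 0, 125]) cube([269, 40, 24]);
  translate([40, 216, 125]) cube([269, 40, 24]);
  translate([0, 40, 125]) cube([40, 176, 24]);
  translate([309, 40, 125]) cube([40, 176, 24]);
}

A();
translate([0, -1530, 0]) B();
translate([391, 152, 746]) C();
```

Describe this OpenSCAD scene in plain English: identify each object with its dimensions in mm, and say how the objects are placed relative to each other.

A is a rectangular dining table. The top is 1131×560×41 mm with its upper surface at z = 746 mm. It stands on four 80×80 mm square legs, each inset 42 mm from the nearest pair of top edges, running from the floor to the underside of the top.

B is a run of 6 identical solid stair steps. Each tread is 1162×250 mm and each step block is 172 mm high. Step 1 rests on the floor; step k is offset from step 1 by (k−1)×250 mm in y and (k−1)×172 mm in z.

C is a four-legged stool. The seat is 349×256 mm, 38 mm thick, top at z = 434 mm. It stands on four square legs, each 40×40 mm in cross-section, from z = 0 to the seat underside, each flush with a corner of the seat. Four stretchers, 40 mm wide and 24 mm tall, connect adjacent legs with their undersides at z = 125 mm, each running between the inner faces of the legs it joins and aligned with the legs' outer faces on the other axis.

The staircase is on the floor beside the table on its −y side. The stool is on top of the table, centred.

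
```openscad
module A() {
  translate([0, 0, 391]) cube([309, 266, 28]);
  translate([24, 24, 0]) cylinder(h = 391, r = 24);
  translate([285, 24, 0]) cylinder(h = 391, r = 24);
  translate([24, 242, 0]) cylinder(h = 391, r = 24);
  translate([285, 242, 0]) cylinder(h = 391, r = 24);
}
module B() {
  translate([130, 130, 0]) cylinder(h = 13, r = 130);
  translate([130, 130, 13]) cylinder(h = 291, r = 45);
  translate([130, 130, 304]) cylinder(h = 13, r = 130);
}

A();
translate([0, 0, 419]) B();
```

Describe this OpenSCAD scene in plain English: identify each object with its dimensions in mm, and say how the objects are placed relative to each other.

A is a simple wooden stool: a rectangular seat 309 mm (x) by 266 mm (y), 28 mm thick, top face at z = 419 mm, on four round legs, each 48 mm in diameter. The legs rest on z = 0, each leg's axis is inset half a diameter from the nearest pair of seat edges (so the leg's bounding box is flush with the corner).

B is a spool: two coaxial disc flanges of radius 130 mm and thickness 13 mm, joined by a core cylinder of radius 45 mm and height 291 mm. The lower flange rests on z = 0 and the three cylinders share a vertical axis.

The spool is on top of the stool.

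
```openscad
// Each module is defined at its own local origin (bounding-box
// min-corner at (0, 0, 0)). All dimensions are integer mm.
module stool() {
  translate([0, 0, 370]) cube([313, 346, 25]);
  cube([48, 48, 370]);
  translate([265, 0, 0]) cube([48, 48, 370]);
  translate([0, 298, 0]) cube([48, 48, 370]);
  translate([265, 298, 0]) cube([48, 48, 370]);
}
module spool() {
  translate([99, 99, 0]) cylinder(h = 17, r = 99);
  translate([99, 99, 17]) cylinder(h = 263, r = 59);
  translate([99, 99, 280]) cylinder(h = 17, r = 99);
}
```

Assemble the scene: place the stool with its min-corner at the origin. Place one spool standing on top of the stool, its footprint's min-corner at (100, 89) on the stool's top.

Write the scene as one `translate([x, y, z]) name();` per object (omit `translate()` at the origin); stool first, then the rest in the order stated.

stool();
translate([100, 89, 395]) spool();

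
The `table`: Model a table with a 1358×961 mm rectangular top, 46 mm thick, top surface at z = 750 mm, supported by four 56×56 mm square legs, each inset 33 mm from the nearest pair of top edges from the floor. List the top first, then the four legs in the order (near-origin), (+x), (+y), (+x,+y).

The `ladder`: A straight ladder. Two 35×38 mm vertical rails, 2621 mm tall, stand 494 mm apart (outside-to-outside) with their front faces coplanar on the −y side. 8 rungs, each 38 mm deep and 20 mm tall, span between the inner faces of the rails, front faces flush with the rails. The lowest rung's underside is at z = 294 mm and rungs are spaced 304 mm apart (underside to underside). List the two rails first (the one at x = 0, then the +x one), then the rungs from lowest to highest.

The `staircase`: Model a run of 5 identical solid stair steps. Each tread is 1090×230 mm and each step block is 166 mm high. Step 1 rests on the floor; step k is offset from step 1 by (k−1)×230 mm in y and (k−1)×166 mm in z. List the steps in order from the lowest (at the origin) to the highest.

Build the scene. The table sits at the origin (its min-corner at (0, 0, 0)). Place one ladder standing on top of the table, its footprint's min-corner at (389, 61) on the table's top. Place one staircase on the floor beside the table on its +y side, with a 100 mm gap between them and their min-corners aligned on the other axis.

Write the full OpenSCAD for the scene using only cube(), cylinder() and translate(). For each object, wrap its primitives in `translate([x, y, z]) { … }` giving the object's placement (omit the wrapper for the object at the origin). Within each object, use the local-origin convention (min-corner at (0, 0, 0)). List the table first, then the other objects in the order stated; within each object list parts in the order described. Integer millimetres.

translate([0, 0, 704]) cube([1358, 961, 46]);
translate([33, 33, 0]) cube([56, 56, 704]);
translate([1269, 33, 0]) cube([56, 56, 704]);
translate([33, 872, 0]) cube([56, 56, 704]);
translate([1269, 872, 0]) cube([56, 56, 704]);
translate([389, 61, 750]) {
  cube([35, 38, 2621]);
  translate([459, 0, 0]) cube([35, 38, 2621]);
  translate([35, 0, 294]) cube([424, 38, 20]);
  translate([35, 0, 598]) cube([424, 38, 20]);
  translate([35, 0, 902]) cube([424, 38, 20]);
  translate([35, 0, 1206]) cube([424, 38, 20]);
  translate([35, 0, 1510]) cube([424, 38, 20]);
  translate([35, 0, 1814]) cube([424, 38, 20]);
  translate([35, 0, 2118]) cube([424, 38, 20]);
  translate([35, 0, 2422]) cube([424, 38, 20]);
}
translate([0, 1061, 0]) {
  cube([1090, 230, 166]);
  translate([0, 230, 166]) cube([1090, 230, 166]);
  translate([0, 460, 332]) cube([1090, 230, 166]);
  translate([0, 690, 498]) cube([1090, 230, 166]);
  translate([0, 920, 664]) cube([1090, 230, 166]);
}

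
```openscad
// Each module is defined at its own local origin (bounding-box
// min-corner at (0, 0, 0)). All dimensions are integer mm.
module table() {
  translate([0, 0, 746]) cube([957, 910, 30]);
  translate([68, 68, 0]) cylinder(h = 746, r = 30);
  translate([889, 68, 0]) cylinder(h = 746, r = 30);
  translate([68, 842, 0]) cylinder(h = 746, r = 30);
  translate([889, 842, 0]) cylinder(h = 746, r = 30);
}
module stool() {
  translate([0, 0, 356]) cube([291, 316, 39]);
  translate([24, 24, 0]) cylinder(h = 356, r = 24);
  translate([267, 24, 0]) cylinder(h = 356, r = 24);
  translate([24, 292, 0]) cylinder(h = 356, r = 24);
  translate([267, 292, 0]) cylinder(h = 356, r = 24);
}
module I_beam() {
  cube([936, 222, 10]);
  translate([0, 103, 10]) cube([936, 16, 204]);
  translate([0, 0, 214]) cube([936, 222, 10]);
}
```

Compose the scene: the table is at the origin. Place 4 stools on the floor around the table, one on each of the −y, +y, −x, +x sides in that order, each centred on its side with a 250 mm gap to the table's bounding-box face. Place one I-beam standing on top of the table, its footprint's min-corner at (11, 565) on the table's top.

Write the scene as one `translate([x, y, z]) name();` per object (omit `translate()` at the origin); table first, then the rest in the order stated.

table();
translate([333, -566, 0]) stool();
translate([333, 1160, 0]) stool();
translate([-541, 297, 0]) stool();
translate([1207, 297, 0]) stool();
translate([11, 565, 776]) I_beam();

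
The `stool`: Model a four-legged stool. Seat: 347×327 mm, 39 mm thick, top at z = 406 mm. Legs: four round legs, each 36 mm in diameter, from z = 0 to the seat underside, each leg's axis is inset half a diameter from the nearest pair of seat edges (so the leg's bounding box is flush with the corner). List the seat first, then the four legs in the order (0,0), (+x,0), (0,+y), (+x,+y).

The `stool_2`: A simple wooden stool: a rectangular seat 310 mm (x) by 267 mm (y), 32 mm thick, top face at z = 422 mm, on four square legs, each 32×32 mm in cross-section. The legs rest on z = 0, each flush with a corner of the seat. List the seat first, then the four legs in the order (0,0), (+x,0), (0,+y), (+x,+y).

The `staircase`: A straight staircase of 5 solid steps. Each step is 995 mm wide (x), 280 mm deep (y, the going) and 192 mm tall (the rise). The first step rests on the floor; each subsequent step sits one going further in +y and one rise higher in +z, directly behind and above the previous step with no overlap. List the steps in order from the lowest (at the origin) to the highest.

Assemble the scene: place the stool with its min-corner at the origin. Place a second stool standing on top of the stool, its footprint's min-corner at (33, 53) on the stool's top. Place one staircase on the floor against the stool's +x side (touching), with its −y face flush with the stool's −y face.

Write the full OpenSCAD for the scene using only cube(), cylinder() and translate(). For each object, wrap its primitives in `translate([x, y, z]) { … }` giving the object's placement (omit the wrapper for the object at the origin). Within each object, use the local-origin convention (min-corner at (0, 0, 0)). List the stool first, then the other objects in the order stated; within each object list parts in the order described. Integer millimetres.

translate([0, 0, 367]) cube([347, 327, 39]);
translate([18, 18, 0]) cylinder(h = 367, r = 18);
translate([329, 18, 0]) cylinder(h = 367, r = 18);
translate([18, 309, 0]) cylinder(h = 367, r = 18);
translate([329, 309, 0]) cylinder(h = 367, r = 18);
translate([33, 53, 406]) {
  translate([0, 0, 390]) cube([310, 267, 32]);
  cube([32, 32, 390]);
  translate([278, 0, 0]) cube([32, 32, 390]);
  translate([0, 235, 0]) cube([32, 32, 390]);
  translate([278, 235, 0]) cube([32, 32, 390]);
}
translate([347, 0, 0]) {
  cube([995, 280, 192]);
  translate([0, 280, 192]) cube([995, 280, 192]);
  translate([0, 560, 384]) cube([995, 280, 192]);
  translate([0, 840, 576]) cube([995, 280, 192]);
  translate([0, 1120, 768]) cube([995, 280, 192]);
}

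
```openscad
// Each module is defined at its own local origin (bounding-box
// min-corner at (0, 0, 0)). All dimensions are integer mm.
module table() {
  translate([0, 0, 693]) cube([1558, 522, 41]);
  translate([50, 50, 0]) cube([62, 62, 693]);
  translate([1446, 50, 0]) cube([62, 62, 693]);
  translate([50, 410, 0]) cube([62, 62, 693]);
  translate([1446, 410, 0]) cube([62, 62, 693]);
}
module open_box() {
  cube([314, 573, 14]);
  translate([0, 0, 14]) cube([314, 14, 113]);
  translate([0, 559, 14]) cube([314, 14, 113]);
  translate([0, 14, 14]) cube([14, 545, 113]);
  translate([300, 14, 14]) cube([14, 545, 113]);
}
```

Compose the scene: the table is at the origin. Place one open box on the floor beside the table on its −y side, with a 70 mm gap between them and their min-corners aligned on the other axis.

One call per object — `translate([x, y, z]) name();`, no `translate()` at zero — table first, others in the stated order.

table();
translate([0, -643, 0]) open_box();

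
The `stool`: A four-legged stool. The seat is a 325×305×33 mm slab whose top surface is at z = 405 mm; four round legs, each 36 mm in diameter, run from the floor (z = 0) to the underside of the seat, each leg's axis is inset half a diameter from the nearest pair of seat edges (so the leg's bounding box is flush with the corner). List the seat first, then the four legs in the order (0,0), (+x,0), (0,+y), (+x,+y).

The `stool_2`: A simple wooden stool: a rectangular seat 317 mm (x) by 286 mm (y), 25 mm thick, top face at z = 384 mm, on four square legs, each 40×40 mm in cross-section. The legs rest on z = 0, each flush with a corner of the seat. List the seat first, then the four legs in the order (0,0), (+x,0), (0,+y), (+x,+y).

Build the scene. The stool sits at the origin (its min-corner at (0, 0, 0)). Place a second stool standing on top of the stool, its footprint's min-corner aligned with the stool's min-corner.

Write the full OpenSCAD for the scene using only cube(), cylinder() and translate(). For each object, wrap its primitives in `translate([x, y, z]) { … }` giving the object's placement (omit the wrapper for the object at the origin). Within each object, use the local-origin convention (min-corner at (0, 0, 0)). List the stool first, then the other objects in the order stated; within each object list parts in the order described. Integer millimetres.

translate([0, 0, 372]) cube([325, 305, 33]);
translate([18, 18, 0]) cylinder(h = 372, r = 18);
translate([307, 18, 0]) cylinder(h = 372, r = 18);
translate([18, 287, 0]) cylinder(h = 372, r = 18);
translate([307, 287, 0]) cylinder(h = 372, r = 18);
translate([0, 0, 405]) {
  translate([0, 0, 359]) cube([317, 286, 25]);
  cube([40, 40, 359]);
  translate([277, 0, 0]) cube([40, 40, 359]);
  translate([0, 246, 0]) cube([40, 40, 359]);
  translate([277, 246, 0]) cube([40, 40, 359]);
}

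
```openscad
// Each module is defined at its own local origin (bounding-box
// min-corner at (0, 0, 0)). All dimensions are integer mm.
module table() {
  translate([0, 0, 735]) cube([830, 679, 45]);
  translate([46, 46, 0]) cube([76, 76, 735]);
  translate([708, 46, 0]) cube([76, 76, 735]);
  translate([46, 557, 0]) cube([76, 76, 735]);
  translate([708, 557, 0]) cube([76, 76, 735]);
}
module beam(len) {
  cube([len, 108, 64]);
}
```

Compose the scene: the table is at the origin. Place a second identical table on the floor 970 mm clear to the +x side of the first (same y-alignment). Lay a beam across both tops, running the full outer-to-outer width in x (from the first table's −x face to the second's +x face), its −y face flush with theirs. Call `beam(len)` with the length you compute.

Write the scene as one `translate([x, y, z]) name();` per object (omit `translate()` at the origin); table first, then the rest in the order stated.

table();
translate([1800, 0, 0]) table();
translate([0, 0, 780]) beam(2630);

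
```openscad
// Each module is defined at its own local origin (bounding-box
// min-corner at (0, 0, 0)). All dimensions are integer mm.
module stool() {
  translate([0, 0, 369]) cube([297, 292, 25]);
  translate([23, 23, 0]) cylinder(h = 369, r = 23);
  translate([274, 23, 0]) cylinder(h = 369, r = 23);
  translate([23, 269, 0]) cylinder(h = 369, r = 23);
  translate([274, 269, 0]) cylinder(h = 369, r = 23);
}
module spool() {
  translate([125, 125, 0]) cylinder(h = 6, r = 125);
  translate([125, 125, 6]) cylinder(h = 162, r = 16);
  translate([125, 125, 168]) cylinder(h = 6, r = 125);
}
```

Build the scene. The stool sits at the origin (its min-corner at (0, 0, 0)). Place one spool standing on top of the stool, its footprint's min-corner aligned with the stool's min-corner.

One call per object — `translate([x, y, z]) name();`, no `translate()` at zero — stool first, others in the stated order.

stool();
translate([0, 0, 394]) spool();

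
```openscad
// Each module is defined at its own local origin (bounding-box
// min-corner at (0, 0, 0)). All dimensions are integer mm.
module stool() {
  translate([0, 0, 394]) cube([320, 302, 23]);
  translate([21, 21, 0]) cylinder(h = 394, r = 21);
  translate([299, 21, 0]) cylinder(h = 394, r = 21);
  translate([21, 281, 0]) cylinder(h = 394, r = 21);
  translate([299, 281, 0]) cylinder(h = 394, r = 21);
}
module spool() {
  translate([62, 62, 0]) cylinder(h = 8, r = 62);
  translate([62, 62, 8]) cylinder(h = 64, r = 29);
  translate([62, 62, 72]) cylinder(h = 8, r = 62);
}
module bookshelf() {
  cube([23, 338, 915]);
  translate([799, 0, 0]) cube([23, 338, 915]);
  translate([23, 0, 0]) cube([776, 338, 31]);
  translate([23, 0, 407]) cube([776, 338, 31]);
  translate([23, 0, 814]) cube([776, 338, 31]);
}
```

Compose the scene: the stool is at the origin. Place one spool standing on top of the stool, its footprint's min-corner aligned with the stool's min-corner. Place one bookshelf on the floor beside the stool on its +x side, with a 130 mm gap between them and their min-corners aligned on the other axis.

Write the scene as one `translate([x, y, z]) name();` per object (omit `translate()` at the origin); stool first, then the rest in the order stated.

stool();
translate([0, 0, 417]) spool();
translate([450, 0, 0]) bookshelf();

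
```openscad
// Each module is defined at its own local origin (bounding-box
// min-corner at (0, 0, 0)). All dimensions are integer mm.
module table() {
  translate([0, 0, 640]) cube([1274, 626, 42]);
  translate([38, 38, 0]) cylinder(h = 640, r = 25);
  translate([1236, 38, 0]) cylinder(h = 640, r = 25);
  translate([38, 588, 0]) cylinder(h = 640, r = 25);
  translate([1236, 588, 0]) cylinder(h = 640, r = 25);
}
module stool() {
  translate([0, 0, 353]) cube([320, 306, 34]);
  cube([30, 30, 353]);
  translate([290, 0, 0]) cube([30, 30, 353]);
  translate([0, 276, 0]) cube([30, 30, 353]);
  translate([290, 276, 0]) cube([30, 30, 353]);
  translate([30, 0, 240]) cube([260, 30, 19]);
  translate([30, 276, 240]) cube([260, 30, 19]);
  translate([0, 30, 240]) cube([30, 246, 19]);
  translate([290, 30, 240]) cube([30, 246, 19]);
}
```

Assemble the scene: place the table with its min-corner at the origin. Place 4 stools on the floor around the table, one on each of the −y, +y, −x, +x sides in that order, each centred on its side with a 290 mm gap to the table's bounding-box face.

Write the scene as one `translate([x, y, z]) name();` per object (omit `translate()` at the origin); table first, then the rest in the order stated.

table();
translate([477, -596, 0]) stool();
translate([477, 916, 0]) stool();
translate([-610, 160, 0]) stool();
translate([1564, 160, 0]) stool();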